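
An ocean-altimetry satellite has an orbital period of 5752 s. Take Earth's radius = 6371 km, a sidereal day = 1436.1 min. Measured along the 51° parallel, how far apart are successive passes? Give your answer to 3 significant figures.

1680 km

Node shift per orbit = (5752.0/86166) × 360° = 24.03°.
Equatorial spacing = 24.03 × 111.2 km/° = 2672 km.
At 51° latitude, spacing = 2672 × cos(51°) = 1682 km.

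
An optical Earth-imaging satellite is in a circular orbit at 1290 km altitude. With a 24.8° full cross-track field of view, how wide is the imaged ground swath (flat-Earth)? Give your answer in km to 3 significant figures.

Half-angle = 24.8°/2 = 12.4°.
Swath width ≈ 2h·tan(θ/2) = 2 × 1290 × tan(12.4°) = 567.2 km.

567 km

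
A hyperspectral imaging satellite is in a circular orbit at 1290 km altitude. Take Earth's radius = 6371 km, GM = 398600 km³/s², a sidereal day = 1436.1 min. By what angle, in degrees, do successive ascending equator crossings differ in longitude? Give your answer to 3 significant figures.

27.9°

Semi-major axis a = 6371 + 1290 = 7661 km. Period T = 2π√(a³/μ) = 2π√(7661³/398600) = 6673.3 s = 111.22 min.
During one orbit Earth rotates (6673.3 / 86166) × 360° = 27.88°.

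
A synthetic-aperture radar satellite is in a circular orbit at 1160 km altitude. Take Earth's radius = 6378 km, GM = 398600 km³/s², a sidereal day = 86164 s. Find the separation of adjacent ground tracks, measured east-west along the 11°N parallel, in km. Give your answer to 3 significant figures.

Semi-major axis a = 6378 + 1160 = 7538 km. Period T = 2π√(a³/μ) = 2π√(7538³/398600) = 6513.2 s = 108.55 min.
Node shift per orbit = (6513.2/86164) × 360° = 27.21°.
Equatorial spacing = 27.21 × 111.3 km/° = 3029 km.
At 11° latitude, spacing = 3029 × cos(11°) = 2974 km.

2970 km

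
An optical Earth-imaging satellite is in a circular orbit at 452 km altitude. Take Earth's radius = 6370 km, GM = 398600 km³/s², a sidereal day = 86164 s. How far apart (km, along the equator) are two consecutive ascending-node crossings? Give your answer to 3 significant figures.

Semi-major axis a = 6370 + 452 = 6822 km. Period T = 2π√(a³/μ) = 2π√(6822³/398600) = 5607.6 s = 93.46 min.
During one orbit Earth rotates (5607.6 / 86164) × 360° = 23.43°.
At the equator that is 23.43° × (2π·6370/360) km/° = 23.43 × 111.2 = 2605 km.

2600 km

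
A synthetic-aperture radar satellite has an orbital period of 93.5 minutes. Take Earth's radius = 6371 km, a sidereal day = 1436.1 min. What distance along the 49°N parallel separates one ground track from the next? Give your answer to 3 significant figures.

1710 km

T = 93.5 min = 5610.0 s.
Node shift per orbit = (5610.0/86166) × 360° = 23.44°.
Equatorial spacing = 23.44 × 111.2 km/° = 2606 km.
At 49° latitude, spacing = 2606 × cos(49°) = 1710 km.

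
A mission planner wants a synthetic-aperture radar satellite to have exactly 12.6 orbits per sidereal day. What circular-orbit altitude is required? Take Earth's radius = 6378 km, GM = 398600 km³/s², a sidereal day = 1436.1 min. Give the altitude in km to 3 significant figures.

1410 km

Required period T = 86166 / 12.6 = 6838.6 s.
From T = 2π√(a³/μ): a = (μ T²/4π²)^(1/3) = (398600 × 6838.6² / 4π²)^(1/3) = 7787 km.
Altitude h = a − R = 7787 − 6378 = 1409 km.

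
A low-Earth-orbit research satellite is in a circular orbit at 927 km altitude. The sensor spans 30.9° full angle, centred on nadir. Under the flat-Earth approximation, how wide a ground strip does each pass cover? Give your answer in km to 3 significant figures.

512 km

Half-angle = 30.9°/2 = 15.45°.
Swath width ≈ 2h·tan(θ/2) = 2 × 927 × tan(15.45°) = 512.4 km.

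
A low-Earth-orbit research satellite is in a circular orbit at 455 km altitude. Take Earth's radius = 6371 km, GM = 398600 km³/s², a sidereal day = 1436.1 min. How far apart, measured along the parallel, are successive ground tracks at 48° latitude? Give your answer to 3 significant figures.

Semi-major axis a = 6371 + 455 = 6826 km. Period T = 2π√(a³/μ) = 2π√(6826³/398600) = 5612.6 s = 93.54 min.
Node shift per orbit = (5612.6/86166) × 360° = 23.45°.
Equatorial spacing = 23.45 × 111.2 km/° = 2607 km.
At 48° latitude, spacing = 2607 × cos(48°) = 1745 km.

1740 km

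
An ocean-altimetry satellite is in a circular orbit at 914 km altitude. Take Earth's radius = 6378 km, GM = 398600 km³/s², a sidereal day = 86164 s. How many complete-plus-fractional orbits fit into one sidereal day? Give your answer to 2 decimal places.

Semi-major axis a = 6378 + 914 = 7292 km. Period T = 2π√(a³/μ) = 2π√(7292³/398600) = 6197.0 s = 103.28 min.
Orbits per sidereal day = 86164 / 6197.0 = 13.904.

13.90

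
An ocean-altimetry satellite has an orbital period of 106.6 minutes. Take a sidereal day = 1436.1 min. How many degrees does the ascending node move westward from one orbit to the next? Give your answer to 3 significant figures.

26.7°

T = 106.6 min = 6396.0 s.
During one orbit Earth rotates (6396.0 / 86166) × 360° = 26.72°.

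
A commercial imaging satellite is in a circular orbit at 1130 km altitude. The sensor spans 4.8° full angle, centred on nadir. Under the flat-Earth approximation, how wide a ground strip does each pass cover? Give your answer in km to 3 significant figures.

Half-angle = 4.8°/2 = 2.4°.
Swath width ≈ 2h·tan(θ/2) = 2 × 1130 × tan(2.4°) = 94.7 km.

94.7 km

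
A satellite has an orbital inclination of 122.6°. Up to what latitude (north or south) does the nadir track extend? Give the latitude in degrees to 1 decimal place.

57.4°

Retrograde orbit: the ground track reaches ±(180° − i) = ±(180 − 122.6) = ±57.4°.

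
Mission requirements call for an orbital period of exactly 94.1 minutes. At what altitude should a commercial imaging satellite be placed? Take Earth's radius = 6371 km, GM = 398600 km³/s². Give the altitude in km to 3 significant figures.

T = 94.1 min = 5646.0 s.
From T = 2π√(a³/μ): a = (μ T²/4π²)^(1/3) = (398600 × 5646.0² / 4π²)^(1/3) = 6853 km.
Altitude h = a − R = 6853 − 6371 = 482 km.

482 km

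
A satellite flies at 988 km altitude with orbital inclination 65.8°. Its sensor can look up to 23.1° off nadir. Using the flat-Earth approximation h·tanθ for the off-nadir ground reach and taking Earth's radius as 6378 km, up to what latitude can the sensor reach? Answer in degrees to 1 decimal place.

For a prograde orbit the ground track reaches latitude ±i = ±65.8°.
Sensor half-swath on the ground ≈ 988·tan(23.1°) = 421 km = 3.79° of latitude.
Maximum observable latitude ≈ 65.8 + 3.79 = 69.6°.

69.6°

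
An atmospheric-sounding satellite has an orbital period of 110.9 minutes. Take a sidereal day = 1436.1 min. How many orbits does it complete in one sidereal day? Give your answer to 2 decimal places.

12.95

T = 110.9 min = 6654.0 s.
Orbits per sidereal day = 86166 / 6654.0 = 12.950.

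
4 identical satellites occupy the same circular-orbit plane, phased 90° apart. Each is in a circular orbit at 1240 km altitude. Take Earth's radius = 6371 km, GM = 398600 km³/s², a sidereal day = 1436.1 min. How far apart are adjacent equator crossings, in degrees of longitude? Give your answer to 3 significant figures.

6.90°

Semi-major axis a = 6371 + 1240 = 7611 km. Period T = 2π√(a³/μ) = 2π√(7611³/398600) = 6608.1 s = 110.13 min.
Single-satellite node shift = (6608.1/86166) × 360° = 27.61°.
With 4 satellites evenly phased, successive equator crossings are 27.61/4 = 6.902° apart.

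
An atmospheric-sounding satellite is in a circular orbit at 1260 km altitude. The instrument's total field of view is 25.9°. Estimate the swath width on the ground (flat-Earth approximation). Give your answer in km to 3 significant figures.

Half-angle = 25.9°/2 = 12.95°.
Swath width ≈ 2h·tan(θ/2) = 2 × 1260 × tan(12.95°) = 579.5 km.

579 km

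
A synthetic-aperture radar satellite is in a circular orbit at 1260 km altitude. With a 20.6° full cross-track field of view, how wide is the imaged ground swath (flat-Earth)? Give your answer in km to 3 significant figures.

458 km

Half-angle = 20.6°/2 = 10.3°.
Swath width ≈ 2h·tan(θ/2) = 2 × 1260 × tan(10.3°) = 458.0 km.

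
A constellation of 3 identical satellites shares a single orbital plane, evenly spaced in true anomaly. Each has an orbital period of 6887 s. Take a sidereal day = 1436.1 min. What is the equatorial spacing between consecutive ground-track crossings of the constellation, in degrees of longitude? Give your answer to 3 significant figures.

Single-satellite node shift = (6887.0/86166) × 360° = 28.77°.
With 3 satellites evenly phased, successive equator crossings are 28.77/3 = 9.591° apart.

9.59°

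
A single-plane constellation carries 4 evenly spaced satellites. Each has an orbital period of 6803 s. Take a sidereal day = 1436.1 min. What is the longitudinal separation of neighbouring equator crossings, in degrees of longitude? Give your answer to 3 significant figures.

7.11°

Single-satellite node shift = (6803.0/86166) × 360° = 28.42°.
With 4 satellites evenly phased, successive equator crossings are 28.42/4 = 7.106° apart.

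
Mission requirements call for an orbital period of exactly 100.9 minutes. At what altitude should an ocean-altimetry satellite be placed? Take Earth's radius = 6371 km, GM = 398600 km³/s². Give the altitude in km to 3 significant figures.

808 km

T = 100.9 min = 6054.0 s.
From T = 2π√(a³/μ): a = (μ T²/4π²)^(1/3) = (398600 × 6054.0² / 4π²)^(1/3) = 7179 km.
Altitude h = a − R = 7179 − 6371 = 808 km.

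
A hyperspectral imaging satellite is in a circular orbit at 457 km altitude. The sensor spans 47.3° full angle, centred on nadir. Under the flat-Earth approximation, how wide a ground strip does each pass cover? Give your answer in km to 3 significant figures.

Half-angle = 47.3°/2 = 23.65°.
Swath width ≈ 2h·tan(θ/2) = 2 × 457 × tan(23.65°) = 400.3 km.

400 km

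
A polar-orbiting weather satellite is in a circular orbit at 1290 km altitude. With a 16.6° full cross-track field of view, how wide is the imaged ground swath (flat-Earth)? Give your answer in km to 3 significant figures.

Half-angle = 16.6°/2 = 8.3°.
Swath width ≈ 2h·tan(θ/2) = 2 × 1290 × tan(8.3°) = 376.4 km.

376 km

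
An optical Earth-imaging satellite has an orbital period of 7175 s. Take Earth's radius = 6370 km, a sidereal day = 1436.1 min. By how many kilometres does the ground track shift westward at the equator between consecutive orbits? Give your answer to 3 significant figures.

3330 km

During one orbit Earth rotates (7175.0 / 86166) × 360° = 29.98°.
At the equator that is 29.98° × (2π·6370/360) km/° = 29.98 × 111.2 = 3333 km.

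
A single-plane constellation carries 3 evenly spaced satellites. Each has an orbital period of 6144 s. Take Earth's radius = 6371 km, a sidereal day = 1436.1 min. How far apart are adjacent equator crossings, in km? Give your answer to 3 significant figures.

Single-satellite node shift = (6144.0/86166) × 360° = 25.67°.
With 3 satellites evenly phased, successive equator crossings are 25.67/3 = 8.557° apart.
That is 8.557 × 111.2 = 951 km at the equator.

951 km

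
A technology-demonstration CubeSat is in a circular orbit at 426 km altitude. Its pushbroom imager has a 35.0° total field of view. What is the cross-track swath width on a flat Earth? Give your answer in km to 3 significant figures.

Half-angle = 35.0°/2 = 17.5°.
Swath width ≈ 2h·tan(θ/2) = 2 × 426 × tan(17.5°) = 268.6 km.

269 km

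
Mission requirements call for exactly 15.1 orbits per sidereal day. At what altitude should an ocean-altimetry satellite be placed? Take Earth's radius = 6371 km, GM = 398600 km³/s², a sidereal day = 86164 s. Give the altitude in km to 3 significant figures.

Required period T = 86164 / 15.1 = 5706.2 s.
From T = 2π√(a³/μ): a = (μ T²/4π²)^(1/3) = (398600 × 5706.2² / 4π²)^(1/3) = 6902 km.
Altitude h = a − R = 6902 − 6371 = 531 km.

531 km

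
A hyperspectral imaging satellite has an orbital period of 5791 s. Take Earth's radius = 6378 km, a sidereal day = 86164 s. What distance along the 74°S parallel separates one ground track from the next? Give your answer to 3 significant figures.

742 km

Node shift per orbit = (5791.0/86164) × 360° = 24.20°.
Equatorial spacing = 24.20 × 111.3 km/° = 2693 km.
At 74° latitude, spacing = 2693 × cos(74°) = 742 km.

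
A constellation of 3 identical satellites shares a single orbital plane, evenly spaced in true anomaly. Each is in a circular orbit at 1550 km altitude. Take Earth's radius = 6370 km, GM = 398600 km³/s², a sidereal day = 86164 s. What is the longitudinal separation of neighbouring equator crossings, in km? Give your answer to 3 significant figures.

1090 km

Semi-major axis a = 6370 + 1550 = 7920 km. Period T = 2π√(a³/μ) = 2π√(7920³/398600) = 7014.5 s = 116.91 min.
Single-satellite node shift = (7014.5/86164) × 360° = 29.31°.
With 3 satellites evenly phased, successive equator crossings are 29.31/3 = 9.769° apart.
That is 9.769 × 111.2 = 1086 km at the equator.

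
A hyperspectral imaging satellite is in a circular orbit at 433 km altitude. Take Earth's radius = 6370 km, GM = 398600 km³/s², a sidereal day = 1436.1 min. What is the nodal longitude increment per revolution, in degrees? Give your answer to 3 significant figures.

Semi-major axis a = 6370 + 433 = 6803 km. Period T = 2π√(a³/μ) = 2π√(6803³/398600) = 5584.2 s = 93.07 min.
During one orbit Earth rotates (5584.2 / 86166) × 360° = 23.33°.

23.3°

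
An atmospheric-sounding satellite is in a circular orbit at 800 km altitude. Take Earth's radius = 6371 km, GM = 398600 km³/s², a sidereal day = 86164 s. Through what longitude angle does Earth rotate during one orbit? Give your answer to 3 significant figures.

Semi-major axis a = 6371 + 800 = 7171 km. Period T = 2π√(a³/μ) = 2π√(7171³/398600) = 6043.4 s = 100.72 min.
During one orbit Earth rotates (6043.4 / 86164) × 360° = 25.25°.

25.2°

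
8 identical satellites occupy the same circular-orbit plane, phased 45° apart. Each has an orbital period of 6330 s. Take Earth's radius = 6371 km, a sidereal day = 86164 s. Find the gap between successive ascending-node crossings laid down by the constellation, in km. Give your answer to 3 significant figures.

Single-satellite node shift = (6330.0/86164) × 360° = 26.45°.
With 8 satellites evenly phased, successive equator crossings are 26.45/8 = 3.306° apart.
That is 3.306 × 111.2 = 368 km at the equator.

368 km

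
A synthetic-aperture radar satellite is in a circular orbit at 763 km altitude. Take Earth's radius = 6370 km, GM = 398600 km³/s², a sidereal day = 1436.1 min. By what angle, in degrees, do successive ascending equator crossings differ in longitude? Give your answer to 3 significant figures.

Semi-major axis a = 6370 + 763 = 7133 km. Period T = 2π√(a³/μ) = 2π√(7133³/398600) = 5995.4 s = 99.92 min.
During one orbit Earth rotates (5995.4 / 86166) × 360° = 25.05°.

25.0°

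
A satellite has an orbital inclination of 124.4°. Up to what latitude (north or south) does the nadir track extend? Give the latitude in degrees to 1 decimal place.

55.6°

Retrograde orbit: the ground track reaches ±(180° − i) = ±(180 − 124.4) = ±55.6°.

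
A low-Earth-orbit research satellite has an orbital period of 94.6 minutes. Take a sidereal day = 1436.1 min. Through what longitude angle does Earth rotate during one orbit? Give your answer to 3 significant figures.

T = 94.6 min = 5676.0 s.
During one orbit Earth rotates (5676.0 / 86166) × 360° = 23.71°.

23.7°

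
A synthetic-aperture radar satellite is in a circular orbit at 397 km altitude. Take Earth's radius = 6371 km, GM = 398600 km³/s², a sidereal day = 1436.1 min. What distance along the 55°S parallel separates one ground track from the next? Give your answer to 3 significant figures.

Semi-major axis a = 6371 + 397 = 6768 km. Period T = 2π√(a³/μ) = 2π√(6768³/398600) = 5541.2 s = 92.35 min.
Node shift per orbit = (5541.2/86166) × 360° = 23.15°.
Equatorial spacing = 23.15 × 111.2 km/° = 2574 km.
At 55° latitude, spacing = 2574 × cos(55°) = 1477 km.

1480 km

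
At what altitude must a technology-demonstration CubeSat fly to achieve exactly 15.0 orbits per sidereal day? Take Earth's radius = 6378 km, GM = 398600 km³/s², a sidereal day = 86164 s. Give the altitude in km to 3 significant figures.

554 km

Required period T = 86164 / 15.0 = 5744.3 s.
From T = 2π√(a³/μ): a = (μ T²/4π²)^(1/3) = (398600 × 5744.3² / 4π²)^(1/3) = 6932 km.
Altitude h = a − R = 6932 − 6378 = 554 km.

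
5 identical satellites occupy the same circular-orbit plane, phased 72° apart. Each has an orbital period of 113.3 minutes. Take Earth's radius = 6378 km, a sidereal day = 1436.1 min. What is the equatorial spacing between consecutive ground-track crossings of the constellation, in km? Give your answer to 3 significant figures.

632 km

T = 113.3 min = 6798.0 s.
Single-satellite node shift = (6798.0/86166) × 360° = 28.40°.
With 5 satellites evenly phased, successive equator crossings are 28.40/5 = 5.680° apart.
That is 5.680 × 111.3 = 632 km at the equator.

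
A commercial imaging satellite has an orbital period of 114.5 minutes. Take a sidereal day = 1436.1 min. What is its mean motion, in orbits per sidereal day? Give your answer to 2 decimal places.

12.54

T = 114.5 min = 6870.0 s.
Orbits per sidereal day = 86166 / 6870.0 = 12.542.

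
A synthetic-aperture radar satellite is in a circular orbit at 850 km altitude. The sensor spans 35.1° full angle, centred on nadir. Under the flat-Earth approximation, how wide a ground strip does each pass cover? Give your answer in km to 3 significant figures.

Half-angle = 35.1°/2 = 17.55°.
Swath width ≈ 2h·tan(θ/2) = 2 × 850 × tan(17.55°) = 537.6 km.

538 km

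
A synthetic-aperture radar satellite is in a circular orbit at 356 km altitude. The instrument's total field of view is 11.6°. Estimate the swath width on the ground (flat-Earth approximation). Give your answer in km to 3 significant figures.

Half-angle = 11.6°/2 = 5.8°.
Swath width ≈ 2h·tan(θ/2) = 2 × 356 × tan(5.8°) = 72.3 km.

72.3 km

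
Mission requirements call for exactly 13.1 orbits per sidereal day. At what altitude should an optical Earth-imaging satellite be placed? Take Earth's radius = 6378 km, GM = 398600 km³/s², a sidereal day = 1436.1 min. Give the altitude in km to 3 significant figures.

Required period T = 86166 / 13.1 = 6577.6 s.
From T = 2π√(a³/μ): a = (μ T²/4π²)^(1/3) = (398600 × 6577.6² / 4π²)^(1/3) = 7588 km.
Altitude h = a − R = 7588 − 6378 = 1210 km.

1210 km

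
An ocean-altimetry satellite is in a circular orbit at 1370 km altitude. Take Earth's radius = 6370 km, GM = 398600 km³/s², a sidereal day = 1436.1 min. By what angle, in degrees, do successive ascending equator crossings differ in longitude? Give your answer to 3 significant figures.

28.3°

Semi-major axis a = 6370 + 1370 = 7740 km. Period T = 2π√(a³/μ) = 2π√(7740³/398600) = 6776.8 s = 112.95 min.
During one orbit Earth rotates (6776.8 / 86166) × 360° = 28.31°.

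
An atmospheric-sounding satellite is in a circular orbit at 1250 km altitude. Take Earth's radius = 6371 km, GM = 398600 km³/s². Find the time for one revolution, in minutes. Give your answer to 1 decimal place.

Semi-major axis a = 6371 + 1250 = 7621 km. Period T = 2π√(a³/μ) = 2π√(7621³/398600) = 6621.1 s = 110.35 min.

110.4 min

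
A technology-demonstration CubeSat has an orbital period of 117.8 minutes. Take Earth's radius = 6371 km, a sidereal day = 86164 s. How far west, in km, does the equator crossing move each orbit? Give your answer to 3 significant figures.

T = 117.8 min = 7068.0 s.
During one orbit Earth rotates (7068.0 / 86164) × 360° = 29.53°.
At the equator that is 29.53° × (2π·6371/360) km/° = 29.53 × 111.2 = 3284 km.

3280 km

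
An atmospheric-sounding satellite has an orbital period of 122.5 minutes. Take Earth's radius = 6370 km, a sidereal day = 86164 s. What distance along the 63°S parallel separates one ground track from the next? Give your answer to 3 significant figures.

1550 km

T = 122.5 min = 7350.0 s.
Node shift per orbit = (7350.0/86164) × 360° = 30.71°.
Equatorial spacing = 30.71 × 111.2 km/° = 3414 km.
At 63° latitude, spacing = 3414 × cos(63°) = 1550 km.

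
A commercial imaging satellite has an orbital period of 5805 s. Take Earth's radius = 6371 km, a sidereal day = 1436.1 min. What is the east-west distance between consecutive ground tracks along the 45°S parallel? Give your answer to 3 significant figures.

Node shift per orbit = (5805.0/86166) × 360° = 24.25°.
Equatorial spacing = 24.25 × 111.2 km/° = 2697 km.
At 45° latitude, spacing = 2697 × cos(45°) = 1907 km.

1910 km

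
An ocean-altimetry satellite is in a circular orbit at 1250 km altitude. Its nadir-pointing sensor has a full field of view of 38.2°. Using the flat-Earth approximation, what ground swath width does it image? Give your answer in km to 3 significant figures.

Half-angle = 38.2°/2 = 19.1°.
Swath width ≈ 2h·tan(θ/2) = 2 × 1250 × tan(19.1°) = 865.7 km.

866 km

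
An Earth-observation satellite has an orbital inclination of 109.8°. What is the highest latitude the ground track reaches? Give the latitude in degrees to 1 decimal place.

Retrograde orbit: the ground track reaches ±(180° − i) = ±(180 − 109.8) = ±70.2°.

70.2°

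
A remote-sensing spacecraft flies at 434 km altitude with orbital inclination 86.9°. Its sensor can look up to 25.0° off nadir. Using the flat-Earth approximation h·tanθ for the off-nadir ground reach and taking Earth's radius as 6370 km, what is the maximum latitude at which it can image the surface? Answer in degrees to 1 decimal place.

For a prograde orbit the ground track reaches latitude ±i = ±86.9°.
Sensor half-swath on the ground ≈ 434·tan(25.0°) = 202 km = 1.82° of latitude.
Maximum observable latitude ≈ 86.9 + 1.82 = 88.7°.

88.7°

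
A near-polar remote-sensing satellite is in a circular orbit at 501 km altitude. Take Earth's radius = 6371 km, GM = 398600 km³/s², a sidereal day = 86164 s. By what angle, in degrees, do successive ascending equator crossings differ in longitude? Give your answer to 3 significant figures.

23.7°

Semi-major axis a = 6371 + 501 = 6872 km. Period T = 2π√(a³/μ) = 2π√(6872³/398600) = 5669.4 s = 94.49 min.
During one orbit Earth rotates (5669.4 / 86164) × 360° = 23.69°.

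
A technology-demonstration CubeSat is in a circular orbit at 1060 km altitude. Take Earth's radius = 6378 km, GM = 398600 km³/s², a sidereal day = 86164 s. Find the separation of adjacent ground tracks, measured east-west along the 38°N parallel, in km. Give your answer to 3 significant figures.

Semi-major axis a = 6378 + 1060 = 7438 km. Period T = 2π√(a³/μ) = 2π√(7438³/398600) = 6384.0 s = 106.40 min.
Node shift per orbit = (6384.0/86164) × 360° = 26.67°.
Equatorial spacing = 26.67 × 111.3 km/° = 2969 km.
At 38° latitude, spacing = 2969 × cos(38°) = 2340 km.

2340 km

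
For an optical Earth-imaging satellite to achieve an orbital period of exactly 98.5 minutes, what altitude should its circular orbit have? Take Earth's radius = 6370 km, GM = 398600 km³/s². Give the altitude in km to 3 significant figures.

695 km

T = 98.5 min = 5910.0 s.
From T = 2π√(a³/μ): a = (μ T²/4π²)^(1/3) = (398600 × 5910.0² / 4π²)^(1/3) = 7065 km.
Altitude h = a − R = 7065 − 6370 = 695 km.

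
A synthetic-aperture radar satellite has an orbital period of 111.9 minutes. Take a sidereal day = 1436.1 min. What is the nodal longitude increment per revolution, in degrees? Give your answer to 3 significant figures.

28.1°

T = 111.9 min = 6714.0 s.
During one orbit Earth rotates (6714.0 / 86166) × 360° = 28.05°.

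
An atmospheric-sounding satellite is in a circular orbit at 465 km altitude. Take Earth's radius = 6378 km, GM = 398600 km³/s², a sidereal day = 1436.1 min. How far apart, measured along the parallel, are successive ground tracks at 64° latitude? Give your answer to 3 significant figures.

1150 km

Semi-major axis a = 6378 + 465 = 6843 km. Period T = 2π√(a³/μ) = 2π√(6843³/398600) = 5633.5 s = 93.89 min.
Node shift per orbit = (5633.5/86166) × 360° = 23.54°.
Equatorial spacing = 23.54 × 111.3 km/° = 2620 km.
At 64° latitude, spacing = 2620 × cos(64°) = 1149 km.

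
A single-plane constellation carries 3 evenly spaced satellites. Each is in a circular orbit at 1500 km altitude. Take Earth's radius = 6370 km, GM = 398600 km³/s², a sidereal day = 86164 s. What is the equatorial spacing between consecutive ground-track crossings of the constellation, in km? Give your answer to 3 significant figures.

1080 km

Semi-major axis a = 6370 + 1500 = 7870 km. Period T = 2π√(a³/μ) = 2π√(7870³/398600) = 6948.2 s = 115.80 min.
Single-satellite node shift = (6948.2/86164) × 360° = 29.03°.
With 3 satellites evenly phased, successive equator crossings are 29.03/3 = 9.677° apart.
That is 9.677 × 111.2 = 1076 km at the equator.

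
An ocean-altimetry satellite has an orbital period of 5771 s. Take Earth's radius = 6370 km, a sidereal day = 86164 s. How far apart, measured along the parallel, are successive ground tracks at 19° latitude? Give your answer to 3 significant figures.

2530 km

Node shift per orbit = (5771.0/86164) × 360° = 24.11°.
Equatorial spacing = 24.11 × 111.2 km/° = 2681 km.
At 19° latitude, spacing = 2681 × cos(19°) = 2535 km.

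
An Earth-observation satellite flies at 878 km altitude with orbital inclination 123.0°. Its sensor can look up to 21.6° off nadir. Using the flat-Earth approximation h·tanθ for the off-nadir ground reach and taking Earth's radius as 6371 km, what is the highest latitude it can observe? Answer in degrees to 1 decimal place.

Retrograde orbit: the ground track reaches ±(180° − i) = ±(180 − 123.0) = ±57.0°.
Sensor half-swath on the ground ≈ 878·tan(21.6°) = 348 km = 3.13° of latitude.
Maximum observable latitude ≈ 57.0 + 3.13 = 60.1°.

60.1°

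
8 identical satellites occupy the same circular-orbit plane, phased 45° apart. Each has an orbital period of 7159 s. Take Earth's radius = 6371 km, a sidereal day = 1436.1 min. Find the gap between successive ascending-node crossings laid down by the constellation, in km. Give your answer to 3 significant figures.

416 km

Single-satellite node shift = (7159.0/86166) × 360° = 29.91°.
With 8 satellites evenly phased, successive equator crossings are 29.91/8 = 3.739° apart.
That is 3.739 × 111.2 = 416 km at the equator.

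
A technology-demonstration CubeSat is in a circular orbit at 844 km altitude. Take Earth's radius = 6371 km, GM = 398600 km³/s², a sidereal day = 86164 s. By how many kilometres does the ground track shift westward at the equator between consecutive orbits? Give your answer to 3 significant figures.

2830 km

Semi-major axis a = 6371 + 844 = 7215 km. Period T = 2π√(a³/μ) = 2π√(7215³/398600) = 6099.1 s = 101.65 min.
During one orbit Earth rotates (6099.1 / 86164) × 360° = 25.48°.
At the equator that is 25.48° × (2π·6371/360) km/° = 25.48 × 111.2 = 2834 km.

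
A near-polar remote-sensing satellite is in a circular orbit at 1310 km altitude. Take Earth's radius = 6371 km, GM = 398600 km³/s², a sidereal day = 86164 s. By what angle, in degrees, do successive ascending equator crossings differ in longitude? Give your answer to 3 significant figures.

Semi-major axis a = 6371 + 1310 = 7681 km. Period T = 2π√(a³/μ) = 2π√(7681³/398600) = 6699.4 s = 111.66 min.
During one orbit Earth rotates (6699.4 / 86164) × 360° = 27.99°.

28.0°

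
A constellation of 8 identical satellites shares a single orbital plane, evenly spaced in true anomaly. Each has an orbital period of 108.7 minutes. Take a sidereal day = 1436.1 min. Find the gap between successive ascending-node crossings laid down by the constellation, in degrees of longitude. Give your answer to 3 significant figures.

3.41°

T = 108.7 min = 6522.0 s.
Single-satellite node shift = (6522.0/86166) × 360° = 27.25°.
With 8 satellites evenly phased, successive equator crossings are 27.25/8 = 3.406° apart.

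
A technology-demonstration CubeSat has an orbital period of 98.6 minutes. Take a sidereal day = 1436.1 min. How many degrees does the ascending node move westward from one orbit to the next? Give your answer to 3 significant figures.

T = 98.6 min = 5916.0 s.
During one orbit Earth rotates (5916.0 / 86166) × 360° = 24.72°.

24.7°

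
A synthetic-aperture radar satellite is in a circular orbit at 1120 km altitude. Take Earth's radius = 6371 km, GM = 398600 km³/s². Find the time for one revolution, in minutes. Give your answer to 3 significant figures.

108 min

Semi-major axis a = 6371 + 1120 = 7491 km. Period T = 2π√(a³/μ) = 2π√(7491³/398600) = 6452.4 s = 107.54 min.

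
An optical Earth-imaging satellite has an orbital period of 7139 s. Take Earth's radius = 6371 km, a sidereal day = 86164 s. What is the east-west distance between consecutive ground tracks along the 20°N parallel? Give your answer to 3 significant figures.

Node shift per orbit = (7139.0/86164) × 360° = 29.83°.
Equatorial spacing = 29.83 × 111.2 km/° = 3317 km.
At 20° latitude, spacing = 3317 × cos(20°) = 3117 km.

3120 km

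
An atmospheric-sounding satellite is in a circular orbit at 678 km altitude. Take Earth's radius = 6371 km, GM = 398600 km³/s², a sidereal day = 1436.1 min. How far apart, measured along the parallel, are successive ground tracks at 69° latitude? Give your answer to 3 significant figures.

Semi-major axis a = 6371 + 678 = 7049 km. Period T = 2π√(a³/μ) = 2π√(7049³/398600) = 5889.8 s = 98.16 min.
Node shift per orbit = (5889.8/86166) × 360° = 24.61°.
Equatorial spacing = 24.61 × 111.2 km/° = 2736 km.
At 69° latitude, spacing = 2736 × cos(69°) = 981 km.

981 km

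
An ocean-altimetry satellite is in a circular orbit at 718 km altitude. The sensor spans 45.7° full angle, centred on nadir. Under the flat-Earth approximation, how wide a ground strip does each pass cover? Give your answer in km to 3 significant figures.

605 km

Half-angle = 45.7°/2 = 22.85°.
Swath width ≈ 2h·tan(θ/2) = 2 × 718 × tan(22.85°) = 605.1 km.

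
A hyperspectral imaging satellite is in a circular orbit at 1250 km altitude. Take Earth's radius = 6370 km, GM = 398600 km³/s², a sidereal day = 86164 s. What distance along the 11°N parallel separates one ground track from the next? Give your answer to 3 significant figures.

3020 km

Semi-major axis a = 6370 + 1250 = 7620 km. Period T = 2π√(a³/μ) = 2π√(7620³/398600) = 6619.8 s = 110.33 min.
Node shift per orbit = (6619.8/86164) × 360° = 27.66°.
Equatorial spacing = 27.66 × 111.2 km/° = 3075 km.
At 11° latitude, spacing = 3075 × cos(11°) = 3018 km.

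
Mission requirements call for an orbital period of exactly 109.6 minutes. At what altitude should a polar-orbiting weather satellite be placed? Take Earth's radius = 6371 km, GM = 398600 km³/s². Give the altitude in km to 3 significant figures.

1220 km

T = 109.6 min = 6576.0 s.
From T = 2π√(a³/μ): a = (μ T²/4π²)^(1/3) = (398600 × 6576.0² / 4π²)^(1/3) = 7586 km.
Altitude h = a − R = 7586 − 6371 = 1215 km.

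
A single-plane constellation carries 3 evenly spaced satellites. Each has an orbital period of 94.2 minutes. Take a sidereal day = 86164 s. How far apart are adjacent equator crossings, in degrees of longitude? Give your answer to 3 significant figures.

7.87°

T = 94.2 min = 5652.0 s.
Single-satellite node shift = (5652.0/86164) × 360° = 23.61°.
With 3 satellites evenly phased, successive equator crossings are 23.61/3 = 7.872° apart.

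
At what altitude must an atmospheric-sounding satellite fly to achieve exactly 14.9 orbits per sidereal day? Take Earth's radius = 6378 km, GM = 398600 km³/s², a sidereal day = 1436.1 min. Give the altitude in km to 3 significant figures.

585 km

Required period T = 86166 / 14.9 = 5783.0 s.
From T = 2π√(a³/μ): a = (μ T²/4π²)^(1/3) = (398600 × 5783.0² / 4π²)^(1/3) = 6963 km.
Altitude h = a − R = 6963 − 6378 = 585 km.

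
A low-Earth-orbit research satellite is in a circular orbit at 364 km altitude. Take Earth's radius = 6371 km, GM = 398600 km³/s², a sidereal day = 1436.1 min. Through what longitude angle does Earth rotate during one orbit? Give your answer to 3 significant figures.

Semi-major axis a = 6371 + 364 = 6735 km. Period T = 2π√(a³/μ) = 2π√(6735³/398600) = 5500.7 s = 91.68 min.
During one orbit Earth rotates (5500.7 / 86166) × 360° = 22.98°.

23.0°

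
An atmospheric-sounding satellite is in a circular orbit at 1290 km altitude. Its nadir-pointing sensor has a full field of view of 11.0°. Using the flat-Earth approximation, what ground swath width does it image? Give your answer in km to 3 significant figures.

Half-angle = 11.0°/2 = 5.5°.
Swath width ≈ 2h·tan(θ/2) = 2 × 1290 × tan(5.5°) = 248.4 km.

248 km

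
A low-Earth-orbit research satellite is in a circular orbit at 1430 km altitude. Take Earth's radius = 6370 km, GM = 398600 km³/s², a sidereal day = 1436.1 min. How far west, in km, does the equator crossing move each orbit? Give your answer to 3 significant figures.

3180 km

Semi-major axis a = 6370 + 1430 = 7800 km. Period T = 2π√(a³/μ) = 2π√(7800³/398600) = 6855.7 s = 114.26 min.
During one orbit Earth rotates (6855.7 / 86166) × 360° = 28.64°.
At the equator that is 28.64° × (2π·6370/360) km/° = 28.64 × 111.2 = 3184 km.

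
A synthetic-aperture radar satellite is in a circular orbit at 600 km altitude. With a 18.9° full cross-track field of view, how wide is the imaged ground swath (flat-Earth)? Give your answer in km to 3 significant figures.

Half-angle = 18.9°/2 = 9.45°.
Swath width ≈ 2h·tan(θ/2) = 2 × 600 × tan(9.45°) = 199.7 km.

200 km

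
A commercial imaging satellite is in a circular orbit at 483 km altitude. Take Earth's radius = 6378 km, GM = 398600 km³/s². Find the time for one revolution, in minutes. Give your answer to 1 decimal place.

Semi-major axis a = 6378 + 483 = 6861 km. Period T = 2π√(a³/μ) = 2π√(6861³/398600) = 5655.8 s = 94.26 min.

94.3 min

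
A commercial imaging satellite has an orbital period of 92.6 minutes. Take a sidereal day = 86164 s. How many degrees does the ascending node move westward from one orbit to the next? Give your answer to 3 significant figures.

T = 92.6 min = 5556.0 s.
During one orbit Earth rotates (5556.0 / 86164) × 360° = 23.21°.

23.2°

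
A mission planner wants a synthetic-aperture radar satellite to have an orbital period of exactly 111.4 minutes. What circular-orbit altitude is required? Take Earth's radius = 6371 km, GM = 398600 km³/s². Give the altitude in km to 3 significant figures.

T = 111.4 min = 6684.0 s.
From T = 2π√(a³/μ): a = (μ T²/4π²)^(1/3) = (398600 × 6684.0² / 4π²)^(1/3) = 7669 km.
Altitude h = a − R = 7669 − 6371 = 1298 km.

1300 km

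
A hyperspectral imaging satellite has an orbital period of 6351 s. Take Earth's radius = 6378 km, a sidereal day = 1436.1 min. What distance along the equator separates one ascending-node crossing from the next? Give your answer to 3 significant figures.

2950 km

During one orbit Earth rotates (6351.0 / 86166) × 360° = 26.53°.
At the equator that is 26.53° × (2π·6378/360) km/° = 26.53 × 111.3 = 2954 km.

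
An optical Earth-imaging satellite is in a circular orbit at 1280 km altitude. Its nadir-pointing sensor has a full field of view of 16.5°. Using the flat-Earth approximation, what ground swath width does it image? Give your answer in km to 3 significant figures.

Half-angle = 16.5°/2 = 8.25°.
Swath width ≈ 2h·tan(θ/2) = 2 × 1280 × tan(8.25°) = 371.2 km.

371 km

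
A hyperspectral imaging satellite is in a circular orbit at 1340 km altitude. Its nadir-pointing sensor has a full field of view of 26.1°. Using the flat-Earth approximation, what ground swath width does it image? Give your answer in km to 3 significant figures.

Half-angle = 26.1°/2 = 13.05°.
Swath width ≈ 2h·tan(θ/2) = 2 × 1340 × tan(13.05°) = 621.2 km.

621 km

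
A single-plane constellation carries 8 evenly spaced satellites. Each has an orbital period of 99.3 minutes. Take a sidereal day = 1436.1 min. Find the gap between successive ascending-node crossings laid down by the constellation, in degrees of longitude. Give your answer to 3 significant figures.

3.11°

T = 99.3 min = 5958.0 s.
Single-satellite node shift = (5958.0/86166) × 360° = 24.89°.
With 8 satellites evenly phased, successive equator crossings are 24.89/8 = 3.112° apart.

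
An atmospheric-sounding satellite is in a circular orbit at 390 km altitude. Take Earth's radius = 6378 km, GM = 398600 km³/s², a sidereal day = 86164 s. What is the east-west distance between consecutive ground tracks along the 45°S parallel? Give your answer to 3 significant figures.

Semi-major axis a = 6378 + 390 = 6768 km. Period T = 2π√(a³/μ) = 2π√(6768³/398600) = 5541.2 s = 92.35 min.
Node shift per orbit = (5541.2/86164) × 360° = 23.15°.
Equatorial spacing = 23.15 × 111.3 km/° = 2577 km.
At 45° latitude, spacing = 2577 × cos(45°) = 1822 km.

1820 km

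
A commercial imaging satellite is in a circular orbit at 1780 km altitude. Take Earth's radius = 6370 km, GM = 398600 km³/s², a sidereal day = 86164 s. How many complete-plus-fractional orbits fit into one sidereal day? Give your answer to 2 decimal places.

Semi-major axis a = 6370 + 1780 = 8150 km. Period T = 2π√(a³/μ) = 2π√(8150³/398600) = 7322.3 s = 122.04 min.
Orbits per sidereal day = 86164 / 7322.3 = 11.767.

11.77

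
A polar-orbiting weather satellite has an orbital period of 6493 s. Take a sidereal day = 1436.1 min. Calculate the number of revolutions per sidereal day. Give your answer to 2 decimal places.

13.27

Orbits per sidereal day = 86166 / 6493.0 = 13.271.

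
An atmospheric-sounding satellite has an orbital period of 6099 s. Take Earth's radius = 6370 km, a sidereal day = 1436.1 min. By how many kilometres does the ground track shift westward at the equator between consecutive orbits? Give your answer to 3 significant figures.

During one orbit Earth rotates (6099.0 / 86166) × 360° = 25.48°.
At the equator that is 25.48° × (2π·6370/360) km/° = 25.48 × 111.2 = 2833 km.

2830 km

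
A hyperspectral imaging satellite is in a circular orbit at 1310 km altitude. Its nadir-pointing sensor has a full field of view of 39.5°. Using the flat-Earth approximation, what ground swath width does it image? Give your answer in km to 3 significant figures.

Half-angle = 39.5°/2 = 19.75°.
Swath width ≈ 2h·tan(θ/2) = 2 × 1310 × tan(19.75°) = 940.7 km.

941 km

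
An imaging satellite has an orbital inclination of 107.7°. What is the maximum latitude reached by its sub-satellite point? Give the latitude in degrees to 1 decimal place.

Retrograde orbit: the ground track reaches ±(180° − i) = ±(180 − 107.7) = ±72.3°.

72.3°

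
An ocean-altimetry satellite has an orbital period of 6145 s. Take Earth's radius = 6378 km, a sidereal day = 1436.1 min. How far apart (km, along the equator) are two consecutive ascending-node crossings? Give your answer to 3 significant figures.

2860 km

During one orbit Earth rotates (6145.0 / 86166) × 360° = 25.67°.
At the equator that is 25.67° × (2π·6378/360) km/° = 25.67 × 111.3 = 2858 km.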